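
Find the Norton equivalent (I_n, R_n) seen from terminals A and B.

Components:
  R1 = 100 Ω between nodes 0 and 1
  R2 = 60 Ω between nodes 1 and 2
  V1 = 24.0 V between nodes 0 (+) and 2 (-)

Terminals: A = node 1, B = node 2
Find the Thévenin equivalent first; then I_n = V_th/R_th and R_n = R_th.
Step 1 — V_th is the open-circuit voltage V_A - V_B (nothing connected across the terminals).
Nodal analysis, taking node 2 as the 0 V reference.
Source V1 fixes V_0 = 24 V.
KCL at each unknown node (sum of currents leaving = 0; resistances in Ω):
  Node 1: (V_1 - 24)/100 + (V_1 - 0)/60 = 0
Collecting terms: 0.02667 × V_1 = 0.24  =>  V_1 = 9 V
V_th = V_1 - V_2 = 9 - 0 = 9 V
Step 2 — R_th: zero the source — replace V1 by a short circuit (node 2 merges into node 0) — and find the resistance seen between A (node 1) and B (node 0).
Reduce the network between node 1 (A) and node 0 (B) by series/parallel combination:
  Rp1 = R1 ‖ R2 (parallel, both between nodes 0 and 1) = 1/(1/100 + 1/60) = 37.5 Ω
R_th = 37.5 Ω
I_n = V_th/R_th = 9/37.5 = 0.24 A, and R_n = R_th = 37.5 Ω

Final answer: I_n = 0.24 A, R_n = 37.5 Ω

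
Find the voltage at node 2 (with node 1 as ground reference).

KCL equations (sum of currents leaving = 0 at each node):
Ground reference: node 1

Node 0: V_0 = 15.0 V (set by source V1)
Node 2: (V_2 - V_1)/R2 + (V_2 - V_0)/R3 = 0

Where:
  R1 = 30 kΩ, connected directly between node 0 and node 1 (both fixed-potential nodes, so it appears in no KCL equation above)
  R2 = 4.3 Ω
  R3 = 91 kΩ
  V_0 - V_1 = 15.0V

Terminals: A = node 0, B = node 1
Nodal analysis, taking node 1 as the 0 V reference.
Source V1 fixes V_0 = 15 V.
KCL at each unknown node (sum of currents leaving = 0; resistances in Ω):
  Node 2: (V_2 - 0)/4.3 + (V_2 - 15)/91000 = 0
Collecting terms: 0.2326 × V_2 = 0.0001648  =>  V_2 = 0.0007088 V
The requested potential is V_2 = 0.0007088 V.

Final answer: V_2 = 0.0007088 V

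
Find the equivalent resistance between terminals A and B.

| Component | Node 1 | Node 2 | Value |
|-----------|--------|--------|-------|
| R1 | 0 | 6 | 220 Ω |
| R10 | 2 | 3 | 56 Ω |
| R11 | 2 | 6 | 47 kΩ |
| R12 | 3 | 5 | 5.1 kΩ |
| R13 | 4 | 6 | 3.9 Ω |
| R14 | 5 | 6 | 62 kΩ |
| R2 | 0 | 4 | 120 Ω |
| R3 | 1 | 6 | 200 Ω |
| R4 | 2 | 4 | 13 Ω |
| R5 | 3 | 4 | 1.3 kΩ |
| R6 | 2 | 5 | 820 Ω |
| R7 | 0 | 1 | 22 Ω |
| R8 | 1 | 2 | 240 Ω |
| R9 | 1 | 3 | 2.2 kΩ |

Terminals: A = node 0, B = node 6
The network is not a plain series/parallel combination. Inject a 1 A test current into terminal A (node 0) and return it from terminal B (node 6); then R_eq = V_A / (1 A).
Nodal analysis, taking node 6 as the 0 V reference.
Current source I_test pushes 1 A into node 0 and draws it out of node 6.
KCL at each unknown node (sum of currents leaving = 0; resistances in Ω):
  Node 0: (V_0 - 0)/220 + (V_0 - V_4)/120 + (V_0 - V_1)/22 - 1 = 0
  Node 1: (V_1 - V_0)/22 + (V_1 - 0)/200 + (V_1 - V_2)/240 + (V_1 - V_3)/2200 = 0
  Node 2: (V_2 - V_1)/240 + (V_2 - V_4)/13 + (V_2 - V_5)/820 + (V_2 - V_3)/56 + (V_2 - 0)/47000 = 0
  Node 3: (V_3 - V_1)/2200 + (V_3 - V_2)/56 + (V_3 - V_4)/1300 + (V_3 - V_5)/5100 = 0
  Node 4: (V_4 - V_0)/120 + (V_4 - V_2)/13 + (V_4 - V_3)/1300 + (V_4 - 0)/3.9 = 0
  Node 5: (V_5 - V_2)/820 + (V_5 - V_3)/5100 + (V_5 - 0)/62000 = 0
Collecting terms (coefficients in siemens):
  0.05833·V_0 - 0.04545·V_1 - 0.008333·V_4 = 1
  0.05508·V_1 - 0.04545·V_0 - 0.004167·V_2 - 0.0004545·V_3 = 0
  0.1002·V_2 - 0.004167·V_1 - 0.01786·V_3 - 0.07692·V_4 - 0.00122·V_5 = 0
  0.01928·V_3 - 0.0004545·V_1 - 0.01786·V_2 - 0.0007692·V_4 - 0.0001961·V_5 = 0
  0.3424·V_4 - 0.008333·V_0 - 0.07692·V_2 - 0.0007692·V_3 = 0
  0.001432·V_5 - 0.00122·V_2 - 0.0001961·V_3 = 0
Solving these 6 simultaneous equations (Gaussian elimination) gives:
  V_0 = 49.74 V, V_1 = 41.42 V, V_2 = 4.398 V, V_3 = 5.184 V
  V_4 = 2.21 V, V_5 = 4.456 V
R_eq = V_0 / 1 A = 49.74 Ω

Final answer: 49.74 Ω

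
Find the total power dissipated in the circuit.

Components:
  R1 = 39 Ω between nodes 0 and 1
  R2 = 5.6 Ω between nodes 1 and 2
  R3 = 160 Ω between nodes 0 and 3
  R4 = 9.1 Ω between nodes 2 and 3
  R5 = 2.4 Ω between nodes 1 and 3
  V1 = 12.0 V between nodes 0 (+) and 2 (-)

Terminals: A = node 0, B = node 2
Nodal analysis, taking node 2 as the 0 V reference.
Source V1 fixes V_0 = 12 V.
KCL at each unknown node (sum of currents leaving = 0; resistances in Ω):
  Node 1: (V_1 - 12)/39 + (V_1 - 0)/5.6 + (V_1 - V_3)/2.4 = 0
  Node 3: (V_3 - 12)/160 + (V_3 - 0)/9.1 + (V_3 - V_1)/2.4 = 0
Collecting terms (coefficients in siemens):
  0.6209·V_1 - 0.4167·V_3 = 0.3077
  0.5328·V_3 - 0.4167·V_1 = 0.075
Determinant D = (0.6209)(0.5328) - (-0.4167)(-0.4167) = 0.1572
V_1 = [(0.3077)(0.5328) - (-0.4167)(0.075)]/D = 1.242 V
V_3 = [(0.6209)(0.075) - (0.3077)(-0.4167)]/D = 1.112 V
Power in each resistor, P = (ΔV)²/R:
  P_R1 = (12 - 1.242)²/39 = 2.968 W
  P_R2 = (1.242 - 0)²/5.6 = 0.2753 W
  P_R3 = (12 - 1.112)²/160 = 0.741 W
  P_R4 = (0 - 1.112)²/9.1 = 0.1358 W
  P_R5 = (1.242 - 1.112)²/2.4 = 0.007031 W
P_total = P_R1 + P_R2 + P_R3 + P_R4 + P_R5 = 4.127 W

Final answer: 4.127 W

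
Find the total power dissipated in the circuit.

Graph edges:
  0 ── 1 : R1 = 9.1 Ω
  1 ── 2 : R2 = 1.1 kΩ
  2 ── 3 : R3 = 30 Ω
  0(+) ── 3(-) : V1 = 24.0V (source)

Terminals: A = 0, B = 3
Nodal analysis, taking node 3 as the 0 V reference.
Source V1 fixes V_0 = 24 V.
KCL at each unknown node (sum of currents leaving = 0; resistances in Ω):
  Node 1: (V_1 - 24)/9.1 + (V_1 - V_2)/1100 = 0
  Node 2: (V_2 - V_1)/1100 + (V_2 - 0)/30 = 0
Collecting terms (coefficients in siemens):
  0.1108·V_1 - 0.0009091·V_2 = 2.637
  0.03424·V_2 - 0.0009091·V_1 = 0
Determinant D = (0.1108)(0.03424) - (-0.0009091)(-0.0009091) = 0.003793
V_1 = [(2.637)(0.03424) - (-0.0009091)(0)]/D = 23.81 V
V_2 = [(0.1108)(0) - (2.637)(-0.0009091)]/D = 0.6321 V
Power in each resistor, P = (ΔV)²/R:
  P_R1 = (24 - 23.81)²/9.1 = 0.00404 W
  P_R2 = (23.81 - 0.6321)²/1100 = 0.4883 W
  P_R3 = (0.6321 - 0)²/30 = 0.01332 W
P_total = P_R1 + P_R2 + P_R3 = 0.5057 W

Final answer: 0.5057 W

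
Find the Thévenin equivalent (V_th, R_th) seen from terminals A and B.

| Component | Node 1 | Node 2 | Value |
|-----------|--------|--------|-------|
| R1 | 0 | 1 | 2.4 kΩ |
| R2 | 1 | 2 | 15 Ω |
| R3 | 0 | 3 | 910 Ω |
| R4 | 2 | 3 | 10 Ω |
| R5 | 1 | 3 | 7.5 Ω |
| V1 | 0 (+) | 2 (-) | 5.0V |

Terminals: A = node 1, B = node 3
Step 1 — V_th is the open-circuit voltage V_A - V_B (nothing connected across the terminals).
Nodal analysis, taking node 2 as the 0 V reference.
Source V1 fixes V_0 = 5 V.
KCL at each unknown node (sum of currents leaving = 0; resistances in Ω):
  Node 1: (V_1 - 5)/2400 + (V_1 - 0)/15 + (V_1 - V_3)/7.5 = 0
  Node 3: (V_3 - 5)/910 + (V_3 - 0)/10 + (V_3 - V_1)/7.5 = 0
Collecting terms (coefficients in siemens):
  0.2004·V_1 - 0.1333·V_3 = 0.002083
  0.2344·V_3 - 0.1333·V_1 = 0.005495
Determinant D = (0.2004)(0.2344) - (-0.1333)(-0.1333) = 0.02921
V_1 = [(0.002083)(0.2344) - (-0.1333)(0.005495)]/D = 0.04181 V
V_3 = [(0.2004)(0.005495) - (0.002083)(-0.1333)]/D = 0.04721 V
V_th = V_1 - V_3 = 0.04181 - 0.04721 = -0.005409 V
Step 2 — R_th: zero the source — replace V1 by a short circuit (node 2 merges into node 0) — and find the resistance seen between A (node 1) and B (node 3).
Reduce the network between node 1 (A) and node 3 (B) by series/parallel combination:
  Rp1 = R1 ‖ R2 (parallel, both between nodes 0 and 1) = 1/(1/2400 + 1/15) = 14.91 Ω
  Rp2 = R3 ‖ R4 (parallel, both between nodes 0 and 3) = 1/(1/910 + 1/10) = 9.891 Ω
  Rs1 = Rp1 + Rp2 (series, joined only at node 0) = 14.91 + 9.891 = 24.8 Ω
  Rp3 = R5 ‖ Rs1 (parallel, both between nodes 1 and 3) = 1/(1/7.5 + 1/24.8) = 5.758 Ω
R_th = 5.758 Ω

Final answer: V_th = -0.005409 V, R_th = 5.758 Ω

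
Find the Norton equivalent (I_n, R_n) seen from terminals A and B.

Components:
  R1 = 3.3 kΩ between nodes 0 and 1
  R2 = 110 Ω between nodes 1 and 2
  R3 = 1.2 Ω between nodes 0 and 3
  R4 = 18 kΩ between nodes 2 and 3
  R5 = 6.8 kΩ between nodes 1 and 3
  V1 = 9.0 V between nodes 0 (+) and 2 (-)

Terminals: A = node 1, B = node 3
Find the Thévenin equivalent first; then I_n = V_th/R_th and R_n = R_th.
Step 1 — V_th is the open-circuit voltage V_A - V_B (nothing connected across the terminals).
Nodal analysis, taking node 2 as the 0 V reference.
Source V1 fixes V_0 = 9 V.
KCL at each unknown node (sum of currents leaving = 0; resistances in Ω):
  Node 1: (V_1 - 9)/3300 + (V_1 - 0)/110 + (V_1 - V_3)/6800 = 0
  Node 3: (V_3 - 9)/1.2 + (V_3 - 0)/18000 + (V_3 - V_1)/6800 = 0
Collecting terms (coefficients in siemens):
  0.009541·V_1 - 0.0001471·V_3 = 0.002727
  0.8335·V_3 - 0.0001471·V_1 = 7.5
Determinant D = (0.009541)(0.8335) - (-0.0001471)(-0.0001471) = 0.007953
V_1 = [(0.002727)(0.8335) - (-0.0001471)(7.5)]/D = 0.4245 V
V_3 = [(0.009541)(7.5) - (0.002727)(-0.0001471)]/D = 8.998 V
V_th = V_1 - V_3 = 0.4245 - 8.998 = -8.573 V
Step 2 — R_th: zero the source — replace V1 by a short circuit (node 2 merges into node 0) — and find the resistance seen between A (node 1) and B (node 3).
Reduce the network between node 1 (A) and node 3 (B) by series/parallel combination:
  Rp1 = R1 ‖ R2 (parallel, both between nodes 0 and 1) = 1/(1/3300 + 1/110) = 106.5 Ω
  Rp2 = R3 ‖ R4 (parallel, both between nodes 0 and 3) = 1/(1/1.2 + 1/18000) = 1.2 Ω
  Rs1 = Rp1 + Rp2 (series, joined only at node 0) = 106.5 + 1.2 = 107.7 Ω
  Rp3 = R5 ‖ Rs1 (parallel, both between nodes 1 and 3) = 1/(1/6800 + 1/107.7) = 106 Ω
R_th = 106 Ω
I_n = V_th/R_th = -8.573/106 = -0.0809 A, and R_n = R_th = 106 Ω

Final answer: I_n = -0.0809 A, R_n = 106 Ω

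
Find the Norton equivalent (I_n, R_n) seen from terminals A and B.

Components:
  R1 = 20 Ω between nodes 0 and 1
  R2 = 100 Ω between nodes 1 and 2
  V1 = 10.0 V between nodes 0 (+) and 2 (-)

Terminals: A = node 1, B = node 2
Find the Thévenin equivalent first; then I_n = V_th/R_th and R_n = R_th.
Step 1 — V_th is the open-circuit voltage V_A - V_B (nothing connected across the terminals).
Nodal analysis, taking node 2 as the 0 V reference.
Source V1 fixes V_0 = 10 V.
KCL at each unknown node (sum of currents leaving = 0; resistances in Ω):
  Node 1: (V_1 - 10)/20 + (V_1 - 0)/100 = 0
Collecting terms: 0.06 × V_1 = 0.5  =>  V_1 = 8.333 V
V_th = V_1 - V_2 = 8.333 - 0 = 8.333 V
Step 2 — R_th: zero the source — replace V1 by a short circuit (node 2 merges into node 0) — and find the resistance seen between A (node 1) and B (node 0).
Reduce the network between node 1 (A) and node 0 (B) by series/parallel combination:
  Rp1 = R1 ‖ R2 (parallel, both between nodes 0 and 1) = 1/(1/20 + 1/100) = 16.67 Ω
R_th = 16.67 Ω
I_n = V_th/R_th = 8.333/16.67 = 0.5 A, and R_n = R_th = 16.67 Ω

Final answer: I_n = 0.5 A, R_n = 16.67 Ω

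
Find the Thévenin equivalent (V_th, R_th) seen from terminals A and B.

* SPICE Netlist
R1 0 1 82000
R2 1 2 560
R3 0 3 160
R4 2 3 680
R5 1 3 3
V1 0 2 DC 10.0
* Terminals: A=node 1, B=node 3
Step 1 — V_th is the open-circuit voltage V_A - V_B (nothing connected across the terminals).
Nodal analysis, taking node 2 as the 0 V reference.
Source V1 fixes V_0 = 10 V.
KCL at each unknown node (sum of currents leaving = 0; resistances in Ω):
  Node 1: (V_1 - 10)/82000 + (V_1 - 0)/560 + (V_1 - V_3)/3 = 0
  Node 3: (V_3 - 10)/160 + (V_3 - 0)/680 + (V_3 - V_1)/3 = 0
Collecting terms (coefficients in siemens):
  0.3351·V_1 - 0.3333·V_3 = 0.000122
  0.3411·V_3 - 0.3333·V_1 = 0.0625
Determinant D = (0.3351)(0.3411) - (-0.3333)(-0.3333) = 0.003187
V_1 = [(0.000122)(0.3411) - (-0.3333)(0.0625)]/D = 6.551 V
V_3 = [(0.3351)(0.0625) - (0.000122)(-0.3333)]/D = 6.586 V
V_th = V_1 - V_3 = 6.551 - 6.586 = -0.03497 V
Step 2 — R_th: zero the source — replace V1 by a short circuit (node 2 merges into node 0) — and find the resistance seen between A (node 1) and B (node 3).
Reduce the network between node 1 (A) and node 3 (B) by series/parallel combination:
  Rp1 = R1 ‖ R2 (parallel, both between nodes 0 and 1) = 1/(1/82000 + 1/560) = 556.2 Ω
  Rp2 = R3 ‖ R4 (parallel, both between nodes 0 and 3) = 1/(1/160 + 1/680) = 129.5 Ω
  Rs1 = Rp1 + Rp2 (series, joined only at node 0) = 556.2 + 129.5 = 685.7 Ω
  Rp3 = R5 ‖ Rs1 (parallel, both between nodes 1 and 3) = 1/(1/3 + 1/685.7) = 2.987 Ω
R_th = 2.987 Ω

Final answer: V_th = -0.03497 V, R_th = 2.987 Ω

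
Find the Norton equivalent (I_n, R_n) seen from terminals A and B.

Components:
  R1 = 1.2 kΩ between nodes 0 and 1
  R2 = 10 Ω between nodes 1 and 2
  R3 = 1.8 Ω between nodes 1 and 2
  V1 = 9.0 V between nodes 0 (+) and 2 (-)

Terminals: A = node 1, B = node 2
Find the Thévenin equivalent first; then I_n = V_th/R_th and R_n = R_th.
Step 1 — V_th is the open-circuit voltage V_A - V_B (nothing connected across the terminals).
Nodal analysis, taking node 2 as the 0 V reference.
Source V1 fixes V_0 = 9 V.
KCL at each unknown node (sum of currents leaving = 0; resistances in Ω):
  Node 1: (V_1 - 9)/1200 + (V_1 - 0)/10 + (V_1 - 0)/1.8 = 0
Collecting terms: 0.6564 × V_1 = 0.0075  =>  V_1 = 0.01143 V
V_th = V_1 - V_2 = 0.01143 - 0 = 0.01143 V
Step 2 — R_th: zero the source — replace V1 by a short circuit (node 2 merges into node 0) — and find the resistance seen between A (node 1) and B (node 0).
Reduce the network between node 1 (A) and node 0 (B) by series/parallel combination:
  Rp1 = R1 ‖ R2 ‖ R3 (parallel, all between nodes 0 and 1) = 1/(1/1200 + 1/10 + 1/1.8) = 1.523 Ω
R_th = 1.523 Ω
I_n = V_th/R_th = 0.01143/1.523 = 0.0075 A, and R_n = R_th = 1.523 Ω

Final answer: I_n = 0.0075 A, R_n = 1.523 Ω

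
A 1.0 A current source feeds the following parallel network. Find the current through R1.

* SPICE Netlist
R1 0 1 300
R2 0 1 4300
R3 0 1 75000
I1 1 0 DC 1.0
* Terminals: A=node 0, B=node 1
All resistors sit directly between nodes 0 and 1, so they are in parallel and share one voltage V; the full source current 1 A splits among them.
1/R_par = 1/300 + 1/4300 + 1/75000 = 0.003579 S  =>  R_par = 279.4 Ω
V = I × R_par = 1 × 279.4 = 279.4 V
I_R1 = V/R1 = 279.4/300 = 0.9313 A

Final answer: 0.9313 A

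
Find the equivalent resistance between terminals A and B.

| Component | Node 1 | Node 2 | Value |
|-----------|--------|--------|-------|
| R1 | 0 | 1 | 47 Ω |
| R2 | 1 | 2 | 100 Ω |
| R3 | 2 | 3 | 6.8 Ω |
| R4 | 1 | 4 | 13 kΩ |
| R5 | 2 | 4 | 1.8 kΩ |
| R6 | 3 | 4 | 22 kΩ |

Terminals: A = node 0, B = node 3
The network is not a plain series/parallel combination. Inject a 1 A test current into terminal A (node 0) and return it from terminal B (node 3); then R_eq = V_A / (1 A).
Nodal analysis, taking node 3 as the 0 V reference.
Current source I_test pushes 1 A into node 0 and draws it out of node 3.
KCL at each unknown node (sum of currents leaving = 0; resistances in Ω):
  Node 0: (V_0 - V_1)/47 - 1 = 0
  Node 1: (V_1 - V_0)/47 + (V_1 - V_2)/100 + (V_1 - V_4)/13000 = 0
  Node 2: (V_2 - V_1)/100 + (V_2 - 0)/6.8 + (V_2 - V_4)/1800 = 0
  Node 4: (V_4 - V_1)/13000 + (V_4 - V_2)/1800 + (V_4 - 0)/22000 = 0
Collecting terms (coefficients in siemens):
  0.02128·V_0 - 0.02128·V_1 = 1
  0.03135·V_1 - 0.02128·V_0 - 0.01·V_2 - 0.00007692·V_4 = 0
  0.1576·V_2 - 0.01·V_1 - 0.0005556·V_4 = 0
  0.0006779·V_4 - 0.00007692·V_1 - 0.0005556·V_2 = 0
Solving these 4 simultaneous equations (Gaussian elimination) gives:
  V_0 = 153.1 V, V_1 = 106.1 V, V_2 = 6.795 V, V_4 = 17.61 V
R_eq = V_0 / 1 A = 153.1 Ω

Final answer: 153.1 Ω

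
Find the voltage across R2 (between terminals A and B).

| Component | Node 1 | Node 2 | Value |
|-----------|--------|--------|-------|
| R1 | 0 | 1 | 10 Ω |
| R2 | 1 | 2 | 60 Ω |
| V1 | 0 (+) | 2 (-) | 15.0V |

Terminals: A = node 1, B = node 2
R1 and R2 are in series across V1 (node 0 → node 1 → node 2), and the output A–B is taken across R2, so this is a voltage divider.
Series current: I = V1/(R1 + R2) = 15/(10 + 60) = 15/70 = 0.2143 A
V_R2 = I × R2 = V1 × R2/(R1 + R2) = 15 × 60/70 = 12.86 V

Final answer: 12.86 V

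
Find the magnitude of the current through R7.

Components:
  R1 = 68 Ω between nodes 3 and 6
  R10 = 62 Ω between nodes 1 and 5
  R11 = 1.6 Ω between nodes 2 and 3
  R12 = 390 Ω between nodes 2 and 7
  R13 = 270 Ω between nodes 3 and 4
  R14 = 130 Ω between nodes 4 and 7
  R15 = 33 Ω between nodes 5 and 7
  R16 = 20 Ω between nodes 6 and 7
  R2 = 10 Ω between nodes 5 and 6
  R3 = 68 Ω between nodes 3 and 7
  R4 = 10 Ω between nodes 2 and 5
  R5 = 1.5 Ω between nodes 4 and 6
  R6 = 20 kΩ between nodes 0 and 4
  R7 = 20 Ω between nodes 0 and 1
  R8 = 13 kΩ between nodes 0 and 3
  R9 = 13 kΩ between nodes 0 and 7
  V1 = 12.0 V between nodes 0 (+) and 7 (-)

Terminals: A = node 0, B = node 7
Nodal analysis, taking node 7 as the 0 V reference.
Source V1 fixes V_0 = 12 V.
KCL at each unknown node (sum of currents leaving = 0; resistances in Ω):
  Node 1: (V_1 - 12)/20 + (V_1 - V_5)/62 = 0
  Node 2: (V_2 - V_5)/10 + (V_2 - V_3)/1.6 + (V_2 - 0)/390 = 0
  Node 3: (V_3 - V_6)/68 + (V_3 - 0)/68 + (V_3 - 12)/13000 + (V_3 - V_2)/1.6 + (V_3 - V_4)/270 = 0
  Node 4: (V_4 - V_6)/1.5 + (V_4 - 12)/20000 + (V_4 - V_3)/270 + (V_4 - 0)/130 = 0
  Node 5: (V_5 - V_6)/10 + (V_5 - V_2)/10 + (V_5 - V_1)/62 + (V_5 - 0)/33 = 0
  Node 6: (V_6 - V_3)/68 + (V_6 - V_5)/10 + (V_6 - V_4)/1.5 + (V_6 - 0)/20 = 0
Collecting terms (coefficients in siemens):
  0.06613·V_1 - 0.01613·V_5 = 0.6
  0.7276·V_2 - 0.625·V_3 - 0.1·V_5 = 0
  0.6582·V_3 - 0.625·V_2 - 0.003704·V_4 - 0.01471·V_6 = 0.0009231
  0.6781·V_4 - 0.003704·V_3 - 0.6667·V_6 = 0.0006
  0.2464·V_5 - 0.01613·V_1 - 0.1·V_2 - 0.1·V_6 = 0
  0.8314·V_6 - 0.01471·V_3 - 0.6667·V_4 - 0.1·V_5 = 0
Solving these 6 simultaneous equations (Gaussian elimination) gives:
  V_1 = 9.455 V, V_2 = 1.308 V, V_3 = 1.272 V, V_4 = 1.016 V
  V_5 = 1.566 V, V_6 = 1.026 V
I_R7 = (V_0 - V_1)/R7 = (12 - 9.455)/20 = 0.1272 A
|I_R7| = 0.1272 A

Final answer: |I_R7| = 0.1272 A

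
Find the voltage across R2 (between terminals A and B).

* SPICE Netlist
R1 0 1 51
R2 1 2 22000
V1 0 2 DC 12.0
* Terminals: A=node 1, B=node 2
R1 and R2 are in series across V1 (node 0 → node 1 → node 2), and the output A–B is taken across R2, so this is a voltage divider.
Series current: I = V1/(R1 + R2) = 12/(51 + 22000) = 12/22050 = 0.0005442 A
V_R2 = I × R2 = V1 × R2/(R1 + R2) = 12 × 22000/22050 = 11.97 V

Final answer: 11.97 V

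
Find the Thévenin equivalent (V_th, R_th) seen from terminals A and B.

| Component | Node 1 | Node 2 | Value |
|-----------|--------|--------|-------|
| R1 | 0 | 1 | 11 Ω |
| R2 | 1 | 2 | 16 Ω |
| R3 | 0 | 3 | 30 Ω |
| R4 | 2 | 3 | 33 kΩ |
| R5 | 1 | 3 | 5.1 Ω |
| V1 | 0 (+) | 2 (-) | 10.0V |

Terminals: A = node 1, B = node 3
Step 1 — V_th is the open-circuit voltage V_A - V_B (nothing connected across the terminals).
Nodal analysis, taking node 2 as the 0 V reference.
Source V1 fixes V_0 = 10 V.
KCL at each unknown node (sum of currents leaving = 0; resistances in Ω):
  Node 1: (V_1 - 10)/11 + (V_1 - 0)/16 + (V_1 - V_3)/5.1 = 0
  Node 3: (V_3 - 10)/30 + (V_3 - 0)/33000 + (V_3 - V_1)/5.1 = 0
Collecting terms (coefficients in siemens):
  0.3495·V_1 - 0.1961·V_3 = 0.9091
  0.2294·V_3 - 0.1961·V_1 = 0.3333
Determinant D = (0.3495)(0.2294) - (-0.1961)(-0.1961) = 0.04174
V_1 = [(0.9091)(0.2294) - (-0.1961)(0.3333)]/D = 6.563 V
V_3 = [(0.3495)(0.3333) - (0.9091)(-0.1961)]/D = 7.061 V
V_th = V_1 - V_3 = 6.563 - 7.061 = -0.4985 V
Step 2 — R_th: zero the source — replace V1 by a short circuit (node 2 merges into node 0) — and find the resistance seen between A (node 1) and B (node 3).
Reduce the network between node 1 (A) and node 3 (B) by series/parallel combination:
  Rp1 = R1 ‖ R2 (parallel, both between nodes 0 and 1) = 1/(1/11 + 1/16) = 6.519 Ω
  Rp2 = R3 ‖ R4 (parallel, both between nodes 0 and 3) = 1/(1/30 + 1/33000) = 29.97 Ω
  Rs1 = Rp1 + Rp2 (series, joined only at node 0) = 6.519 + 29.97 = 36.49 Ω
  Rp3 = R5 ‖ Rs1 (parallel, both between nodes 1 and 3) = 1/(1/5.1 + 1/36.49) = 4.475 Ω
R_th = 4.475 Ω

Final answer: V_th = -0.4985 V, R_th = 4.475 Ω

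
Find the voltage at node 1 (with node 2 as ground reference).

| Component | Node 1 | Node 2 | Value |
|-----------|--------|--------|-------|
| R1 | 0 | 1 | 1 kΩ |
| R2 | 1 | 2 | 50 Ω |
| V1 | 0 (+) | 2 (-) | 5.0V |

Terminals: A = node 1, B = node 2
Nodal analysis, taking node 2 as the 0 V reference.
Source V1 fixes V_0 = 5 V.
KCL at each unknown node (sum of currents leaving = 0; resistances in Ω):
  Node 1: (V_1 - 5)/1000 + (V_1 - 0)/50 = 0
Collecting terms: 0.021 × V_1 = 0.005  =>  V_1 = 0.2381 V
The requested potential is V_1 = 0.2381 V.

Final answer: V_1 = 0.2381 V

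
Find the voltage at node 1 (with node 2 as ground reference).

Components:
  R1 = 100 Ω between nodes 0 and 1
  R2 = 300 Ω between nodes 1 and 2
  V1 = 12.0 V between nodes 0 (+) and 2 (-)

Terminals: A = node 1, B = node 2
Nodal analysis, taking node 2 as the 0 V reference.
Source V1 fixes V_0 = 12 V.
KCL at each unknown node (sum of currents leaving = 0; resistances in Ω):
  Node 1: (V_1 - 12)/100 + (V_1 - 0)/300 = 0
Collecting terms: 0.01333 × V_1 = 0.12  =>  V_1 = 9 V
The requested potential is V_1 = 9 V.

Final answer: V_1 = 9 V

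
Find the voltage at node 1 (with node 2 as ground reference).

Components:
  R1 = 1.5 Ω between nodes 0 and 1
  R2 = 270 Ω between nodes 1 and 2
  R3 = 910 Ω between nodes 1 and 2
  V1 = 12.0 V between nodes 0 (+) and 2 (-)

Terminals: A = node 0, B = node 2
Nodal analysis, taking node 2 as the 0 V reference.
Source V1 fixes V_0 = 12 V.
KCL at each unknown node (sum of currents leaving = 0; resistances in Ω):
  Node 1: (V_1 - 12)/1.5 + (V_1 - 0)/270 + (V_1 - 0)/910 = 0
Collecting terms: 0.6715 × V_1 = 8  =>  V_1 = 11.91 V
The requested potential is V_1 = 11.91 V.

Final answer: V_1 = 11.91 V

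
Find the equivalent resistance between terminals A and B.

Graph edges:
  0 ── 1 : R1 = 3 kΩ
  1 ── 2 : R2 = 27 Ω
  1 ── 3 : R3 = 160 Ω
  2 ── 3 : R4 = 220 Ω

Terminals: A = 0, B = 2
Reduce the network between node 0 (A) and node 2 (B) by series/parallel combination:
  Rs1 = R3 + R4 (series, joined only at node 3) = 160 + 220 = 380 Ω
  Rp1 = R2 ‖ Rs1 (parallel, both between nodes 1 and 2) = 1/(1/27 + 1/380) = 25.21 Ω
  Rs2 = R1 + Rp1 (series, joined only at node 1) = 3000 + 25.21 = 3025 Ω
R_eq = 3.025 kΩ

Final answer: 3.025 kΩ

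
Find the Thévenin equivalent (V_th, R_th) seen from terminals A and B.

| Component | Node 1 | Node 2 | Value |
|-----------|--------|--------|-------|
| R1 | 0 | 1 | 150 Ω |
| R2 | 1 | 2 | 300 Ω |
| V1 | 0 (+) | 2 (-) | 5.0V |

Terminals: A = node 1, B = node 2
Step 1 — V_th is the open-circuit voltage V_A - V_B (nothing connected across the terminals).
Nodal analysis, taking node 2 as the 0 V reference.
Source V1 fixes V_0 = 5 V.
KCL at each unknown node (sum of currents leaving = 0; resistances in Ω):
  Node 1: (V_1 - 5)/150 + (V_1 - 0)/300 = 0
Collecting terms: 0.01 × V_1 = 0.03333  =>  V_1 = 3.333 V
V_th = V_1 - V_2 = 3.333 - 0 = 3.333 V
Step 2 — R_th: zero the source — replace V1 by a short circuit (node 2 merges into node 0) — and find the resistance seen between A (node 1) and B (node 0).
Reduce the network between node 1 (A) and node 0 (B) by series/parallel combination:
  Rp1 = R1 ‖ R2 (parallel, both between nodes 0 and 1) = 1/(1/150 + 1/300) = 100 Ω
R_th = 100 Ω

Final answer: V_th = 3.333 V, R_th = 100 Ω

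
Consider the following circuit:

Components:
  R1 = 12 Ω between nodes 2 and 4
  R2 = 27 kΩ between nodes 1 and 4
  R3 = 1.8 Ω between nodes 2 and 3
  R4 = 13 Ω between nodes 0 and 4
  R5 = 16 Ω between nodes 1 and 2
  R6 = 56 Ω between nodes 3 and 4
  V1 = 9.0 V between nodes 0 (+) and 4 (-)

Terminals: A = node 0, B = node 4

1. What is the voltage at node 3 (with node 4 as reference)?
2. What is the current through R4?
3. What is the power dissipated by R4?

Nodal analysis, taking node 4 as the 0 V reference.
Source V1 fixes V_0 = 9 V.
KCL at each unknown node (sum of currents leaving = 0; resistances in Ω):
  Node 1: (V_1 - 0)/27000 + (V_1 - V_2)/16 = 0
  Node 2: (V_2 - 0)/12 + (V_2 - V_3)/1.8 + (V_2 - V_1)/16 = 0
  Node 3: (V_3 - V_2)/1.8 + (V_3 - 0)/56 = 0
Collecting terms (coefficients in siemens):
  0.06254·V_1 - 0.0625·V_2 = 0
  0.7014·V_2 - 0.0625·V_1 - 0.5556·V_3 = 0
  0.5734·V_3 - 0.5556·V_2 = 0
Solving these 3 simultaneous equations (Gaussian elimination) gives:
  V_1 = 0 V, V_2 = 0 V, V_3 = 0 V
Part 1:
  Read off the nodal solution: V_3 = 0 V
Part 2:
  I_R4 = (V_0 - V_4)/R4 = (9 - 0)/13 = 0.6923 A
  Magnitude: I_R4 = 0.6923 A
Part 3:
  I_R4 = (V_0 - V_4)/R4 = (9 - 0)/13 = 0.6923 A
  P_R4 = I_R4² × R4 = (0.6923)² × 13 = 6.231 W

Final answers:
1. V_3 = 0 V
2. I_R4 = 0.6923 A
3. P_R4 = 6.231 W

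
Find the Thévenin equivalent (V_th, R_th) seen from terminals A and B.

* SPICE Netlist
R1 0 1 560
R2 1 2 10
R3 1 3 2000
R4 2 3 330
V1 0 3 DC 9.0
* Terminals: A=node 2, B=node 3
Step 1 — V_th is the open-circuit voltage V_A - V_B (nothing connected across the terminals).
Nodal analysis, taking node 3 as the 0 V reference.
Source V1 fixes V_0 = 9 V.
KCL at each unknown node (sum of currents leaving = 0; resistances in Ω):
  Node 1: (V_1 - 9)/560 + (V_1 - V_2)/10 + (V_1 - 0)/2000 = 0
  Node 2: (V_2 - V_1)/10 + (V_2 - 0)/330 = 0
Collecting terms (coefficients in siemens):
  0.1023·V_1 - 0.1·V_2 = 0.01607
  0.103·V_2 - 0.1·V_1 = 0
Determinant D = (0.1023)(0.103) - (-0.1)(-0.1) = 0.0005385
V_1 = [(0.01607)(0.103) - (-0.1)(0)]/D = 3.075 V
V_2 = [(0.1023)(0) - (0.01607)(-0.1)]/D = 2.984 V
V_th = V_2 - V_3 = 2.984 - 0 = 2.984 V
Step 2 — R_th: zero the source — replace V1 by a short circuit (node 3 merges into node 0) — and find the resistance seen between A (node 2) and B (node 0).
Reduce the network between node 2 (A) and node 0 (B) by series/parallel combination:
  Rp1 = R1 ‖ R3 (parallel, both between nodes 0 and 1) = 1/(1/560 + 1/2000) = 437.5 Ω
  Rs1 = R2 + Rp1 (series, joined only at node 1) = 10 + 437.5 = 447.5 Ω
  Rp2 = R4 ‖ Rs1 (parallel, both between nodes 0 and 2) = 1/(1/330 + 1/447.5) = 189.9 Ω
R_th = 189.9 Ω

Final answer: V_th = 2.984 V, R_th = 189.9 Ω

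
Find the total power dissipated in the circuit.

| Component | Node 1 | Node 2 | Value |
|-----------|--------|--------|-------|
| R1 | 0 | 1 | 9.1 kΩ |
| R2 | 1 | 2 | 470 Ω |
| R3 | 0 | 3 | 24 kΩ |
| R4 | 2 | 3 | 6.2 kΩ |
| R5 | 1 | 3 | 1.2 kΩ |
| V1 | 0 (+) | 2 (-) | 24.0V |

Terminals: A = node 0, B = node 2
Nodal analysis, taking node 2 as the 0 V reference.
Source V1 fixes V_0 = 24 V.
KCL at each unknown node (sum of currents leaving = 0; resistances in Ω):
  Node 1: (V_1 - 24)/9100 + (V_1 - 0)/470 + (V_1 - V_3)/1200 = 0
  Node 3: (V_3 - 24)/24000 + (V_3 - 0)/6200 + (V_3 - V_1)/1200 = 0
Collecting terms (coefficients in siemens):
  0.003071·V_1 - 0.0008333·V_3 = 0.002637
  0.001036·V_3 - 0.0008333·V_1 = 0.001
Determinant D = (0.003071)(0.001036) - (-0.0008333)(-0.0008333) = 0.000002488
V_1 = [(0.002637)(0.001036) - (-0.0008333)(0.001)]/D = 1.434 V
V_3 = [(0.003071)(0.001) - (0.002637)(-0.0008333)]/D = 2.118 V
Power in each resistor, P = (ΔV)²/R:
  P_R1 = (24 - 1.434)²/9100 = 0.05596 W
  P_R2 = (1.434 - 0)²/470 = 0.004372 W
  P_R3 = (24 - 2.118)²/24000 = 0.01995 W
  P_R4 = (0 - 2.118)²/6200 = 0.0007234 W
  P_R5 = (1.434 - 2.118)²/1200 = 0.0003901 W
P_total = P_R1 + P_R2 + P_R3 + P_R4 + P_R5 = 0.0814 W

Final answer: 0.0814 W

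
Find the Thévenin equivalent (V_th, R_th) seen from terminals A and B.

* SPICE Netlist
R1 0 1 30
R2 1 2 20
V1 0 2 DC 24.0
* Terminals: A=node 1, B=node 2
Step 1 — V_th is the open-circuit voltage V_A - V_B (nothing connected across the terminals).
Nodal analysis, taking node 2 as the 0 V reference.
Source V1 fixes V_0 = 24 V.
KCL at each unknown node (sum of currents leaving = 0; resistances in Ω):
  Node 1: (V_1 - 24)/30 + (V_1 - 0)/20 = 0
Collecting terms: 0.08333 × V_1 = 0.8  =>  V_1 = 9.6 V
V_th = V_1 - V_2 = 9.6 - 0 = 9.6 V
Step 2 — R_th: zero the source — replace V1 by a short circuit (node 2 merges into node 0) — and find the resistance seen between A (node 1) and B (node 0).
Reduce the network between node 1 (A) and node 0 (B) by series/parallel combination:
  Rp1 = R1 ‖ R2 (parallel, both between nodes 0 and 1) = 1/(1/30 + 1/20) = 12 Ω
R_th = 12 Ω

Final answer: V_th = 9.6 V, R_th = 12 Ω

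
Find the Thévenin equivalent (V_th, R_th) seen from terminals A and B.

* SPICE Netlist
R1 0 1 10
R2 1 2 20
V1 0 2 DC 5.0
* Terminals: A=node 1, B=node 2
Step 1 — V_th is the open-circuit voltage V_A - V_B (nothing connected across the terminals).
Nodal analysis, taking node 2 as the 0 V reference.
Source V1 fixes V_0 = 5 V.
KCL at each unknown node (sum of currents leaving = 0; resistances in Ω):
  Node 1: (V_1 - 5)/10 + (V_1 - 0)/20 = 0
Collecting terms: 0.15 × V_1 = 0.5  =>  V_1 = 3.333 V
V_th = V_1 - V_2 = 3.333 - 0 = 3.333 V
Step 2 — R_th: zero the source — replace V1 by a short circuit (node 2 merges into node 0) — and find the resistance seen between A (node 1) and B (node 0).
Reduce the network between node 1 (A) and node 0 (B) by series/parallel combination:
  Rp1 = R1 ‖ R2 (parallel, both between nodes 0 and 1) = 1/(1/10 + 1/20) = 6.667 Ω
R_th = 6.667 Ω

Final answer: V_th = 3.333 V, R_th = 6.667 Ω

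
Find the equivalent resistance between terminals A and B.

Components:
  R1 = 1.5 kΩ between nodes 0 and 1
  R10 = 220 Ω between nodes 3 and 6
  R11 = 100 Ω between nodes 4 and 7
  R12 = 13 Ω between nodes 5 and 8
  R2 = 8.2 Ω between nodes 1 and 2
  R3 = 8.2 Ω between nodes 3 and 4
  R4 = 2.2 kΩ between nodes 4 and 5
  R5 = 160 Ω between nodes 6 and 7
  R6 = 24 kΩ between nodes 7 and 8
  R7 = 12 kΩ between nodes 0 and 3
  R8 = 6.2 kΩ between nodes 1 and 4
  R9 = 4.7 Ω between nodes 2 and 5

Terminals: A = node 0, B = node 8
The network is not a plain series/parallel combination. Inject a 1 A test current into terminal A (node 0) and return it from terminal B (node 8); then R_eq = V_A / (1 A).
Nodal analysis, taking node 8 as the 0 V reference.
Current source I_test pushes 1 A into node 0 and draws it out of node 8.
KCL at each unknown node (sum of currents leaving = 0; resistances in Ω):
  Node 0: (V_0 - V_1)/1500 + (V_0 - V_3)/12000 - 1 = 0
  Node 1: (V_1 - V_0)/1500 + (V_1 - V_2)/8.2 + (V_1 - V_4)/6200 = 0
  Node 2: (V_2 - V_1)/8.2 + (V_2 - V_5)/4.7 = 0
  Node 3: (V_3 - V_0)/12000 + (V_3 - V_4)/8.2 + (V_3 - V_6)/220 = 0
  Node 4: (V_4 - V_1)/6200 + (V_4 - V_3)/8.2 + (V_4 - V_5)/2200 + (V_4 - V_7)/100 = 0
  Node 5: (V_5 - V_2)/4.7 + (V_5 - V_4)/2200 + (V_5 - 0)/13 = 0
  Node 6: (V_6 - V_3)/220 + (V_6 - V_7)/160 = 0
  Node 7: (V_7 - V_4)/100 + (V_7 - V_6)/160 + (V_7 - 0)/24000 = 0
Collecting terms (coefficients in siemens):
  0.00075·V_0 - 0.0006667·V_1 - 0.00008333·V_3 = 1
  0.1228·V_1 - 0.0006667·V_0 - 0.122·V_2 - 0.0001613·V_4 = 0
  0.3347·V_2 - 0.122·V_1 - 0.2128·V_5 = 0
  0.1266·V_3 - 0.00008333·V_0 - 0.122·V_4 - 0.004545·V_6 = 0
  0.1326·V_4 - 0.0001613·V_1 - 0.122·V_3 - 0.0004545·V_5 - 0.01·V_7 = 0
  0.2901·V_5 - 0.2128·V_2 - 0.0004545·V_4 = 0
  0.0108·V_6 - 0.004545·V_3 - 0.00625·V_7 = 0
  0.01629·V_7 - 0.01·V_4 - 0.00625·V_6 = 0
Solving these 8 simultaneous equations (Gaussian elimination) gives:
  V_0 = 1374 V, V_1 = 24.81 V, V_2 = 17.25 V, V_3 = 168.6 V
  V_4 = 167.8 V, V_5 = 12.91 V, V_6 = 167.9 V, V_7 = 167.4 V
R_eq = V_0 / 1 A = 1374 Ω = 1.374 kΩ

Final answer: 1.374 kΩ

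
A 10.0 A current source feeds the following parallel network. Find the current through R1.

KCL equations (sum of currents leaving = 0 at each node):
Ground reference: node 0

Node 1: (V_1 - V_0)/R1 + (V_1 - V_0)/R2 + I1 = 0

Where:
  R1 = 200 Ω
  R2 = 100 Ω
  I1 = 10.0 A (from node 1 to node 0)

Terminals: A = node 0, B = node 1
All resistors sit directly between nodes 0 and 1, so they are in parallel and share one voltage V; the full source current 10 A splits among them.
1/R_par = 1/200 + 1/100 = 0.015 S  =>  R_par = 66.67 Ω
V = I × R_par = 10 × 66.67 = 666.7 V
I_R1 = V/R1 = 666.7/200 = 3.333 A

Final answer: 3.333 A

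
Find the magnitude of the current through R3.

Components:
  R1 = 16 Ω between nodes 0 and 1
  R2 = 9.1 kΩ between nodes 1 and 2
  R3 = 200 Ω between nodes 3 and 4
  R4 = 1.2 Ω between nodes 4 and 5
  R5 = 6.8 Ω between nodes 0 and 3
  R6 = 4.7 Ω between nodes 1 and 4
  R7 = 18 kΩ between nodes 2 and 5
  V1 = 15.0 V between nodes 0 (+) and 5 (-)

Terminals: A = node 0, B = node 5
Nodal analysis, taking node 5 as the 0 V reference.
Source V1 fixes V_0 = 15 V.
KCL at each unknown node (sum of currents leaving = 0; resistances in Ω):
  Node 1: (V_1 - 15)/16 + (V_1 - V_2)/9100 + (V_1 - V_4)/4.7 = 0
  Node 2: (V_2 - V_1)/9100 + (V_2 - 0)/18000 = 0
  Node 3: (V_3 - V_4)/200 + (V_3 - 15)/6.8 = 0
  Node 4: (V_4 - V_3)/200 + (V_4 - 0)/1.2 + (V_4 - V_1)/4.7 = 0
Collecting terms (coefficients in siemens):
  0.2754·V_1 - 0.0001099·V_2 - 0.2128·V_4 = 0.9375
  0.0001654·V_2 - 0.0001099·V_1 = 0
  0.1521·V_3 - 0.005·V_4 = 2.206
  1.051·V_4 - 0.2128·V_1 - 0.005·V_3 = 0
Solving these 4 simultaneous equations (Gaussian elimination) gives:
  V_1 = 4.1 V, V_2 = 2.723 V, V_3 = 14.54 V, V_4 = 0.8991 V
I_R3 = (V_3 - V_4)/R3 = (14.54 - 0.8991)/200 = 0.06819 A
|I_R3| = 0.06819 A

Final answer: |I_R3| = 0.06819 A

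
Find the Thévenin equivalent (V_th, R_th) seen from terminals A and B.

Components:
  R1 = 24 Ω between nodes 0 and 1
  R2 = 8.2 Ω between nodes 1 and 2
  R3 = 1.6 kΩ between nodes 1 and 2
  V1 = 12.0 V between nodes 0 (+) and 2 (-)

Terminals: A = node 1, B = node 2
Step 1 — V_th is the open-circuit voltage V_A - V_B (nothing connected across the terminals).
Nodal analysis, taking node 2 as the 0 V reference.
Source V1 fixes V_0 = 12 V.
KCL at each unknown node (sum of currents leaving = 0; resistances in Ω):
  Node 1: (V_1 - 12)/24 + (V_1 - 0)/8.2 + (V_1 - 0)/1600 = 0
Collecting terms: 0.1642 × V_1 = 0.5  =>  V_1 = 3.044 V
V_th = V_1 - V_2 = 3.044 - 0 = 3.044 V
Step 2 — R_th: zero the source — replace V1 by a short circuit (node 2 merges into node 0) — and find the resistance seen between A (node 1) and B (node 0).
Reduce the network between node 1 (A) and node 0 (B) by series/parallel combination:
  Rp1 = R1 ‖ R2 ‖ R3 (parallel, all between nodes 0 and 1) = 1/(1/24 + 1/8.2 + 1/1600) = 6.089 Ω
R_th = 6.089 Ω

Final answer: V_th = 3.044 V, R_th = 6.089 Ω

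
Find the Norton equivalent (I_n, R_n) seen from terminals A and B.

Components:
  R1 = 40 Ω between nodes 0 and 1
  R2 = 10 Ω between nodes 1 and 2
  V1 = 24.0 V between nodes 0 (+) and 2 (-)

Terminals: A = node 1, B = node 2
Find the Thévenin equivalent first; then I_n = V_th/R_th and R_n = R_th.
Step 1 — V_th is the open-circuit voltage V_A - V_B (nothing connected across the terminals).
Nodal analysis, taking node 2 as the 0 V reference.
Source V1 fixes V_0 = 24 V.
KCL at each unknown node (sum of currents leaving = 0; resistances in Ω):
  Node 1: (V_1 - 24)/40 + (V_1 - 0)/10 = 0
Collecting terms: 0.125 × V_1 = 0.6  =>  V_1 = 4.8 V
V_th = V_1 - V_2 = 4.8 - 0 = 4.8 V
Step 2 — R_th: zero the source — replace V1 by a short circuit (node 2 merges into node 0) — and find the resistance seen between A (node 1) and B (node 0).
Reduce the network between node 1 (A) and node 0 (B) by series/parallel combination:
  Rp1 = R1 ‖ R2 (parallel, both between nodes 0 and 1) = 1/(1/40 + 1/10) = 8 Ω
R_th = 8 Ω
I_n = V_th/R_th = 4.8/8 = 0.6 A, and R_n = R_th = 8 Ω

Final answer: I_n = 0.6 A, R_n = 8 Ω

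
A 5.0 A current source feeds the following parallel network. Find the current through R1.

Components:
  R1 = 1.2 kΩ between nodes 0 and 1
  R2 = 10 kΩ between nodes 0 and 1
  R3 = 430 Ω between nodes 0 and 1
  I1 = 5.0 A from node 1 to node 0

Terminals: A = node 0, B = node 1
All resistors sit directly between nodes 0 and 1, so they are in parallel and share one voltage V; the full source current 5 A splits among them.
1/R_par = 1/1200 + 1/10000 + 1/430 = 0.003259 S  =>  R_par = 306.9 Ω
V = I × R_par = 5 × 306.9 = 1534 V
I_R1 = V/R1 = 1534/1200 = 1.279 A

Final answer: 1.279 A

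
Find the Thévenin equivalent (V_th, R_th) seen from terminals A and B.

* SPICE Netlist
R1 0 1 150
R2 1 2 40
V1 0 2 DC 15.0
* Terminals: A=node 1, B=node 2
Step 1 — V_th is the open-circuit voltage V_A - V_B (nothing connected across the terminals).
Nodal analysis, taking node 2 as the 0 V reference.
Source V1 fixes V_0 = 15 V.
KCL at each unknown node (sum of currents leaving = 0; resistances in Ω):
  Node 1: (V_1 - 15)/150 + (V_1 - 0)/40 = 0
Collecting terms: 0.03167 × V_1 = 0.1  =>  V_1 = 3.158 V
V_th = V_1 - V_2 = 3.158 - 0 = 3.158 V
Step 2 — R_th: zero the source — replace V1 by a short circuit (node 2 merges into node 0) — and find the resistance seen between A (node 1) and B (node 0).
Reduce the network between node 1 (A) and node 0 (B) by series/parallel combination:
  Rp1 = R1 ‖ R2 (parallel, both between nodes 0 and 1) = 1/(1/150 + 1/40) = 31.58 Ω
R_th = 31.58 Ω

Final answer: V_th = 3.158 V, R_th = 31.58 Ω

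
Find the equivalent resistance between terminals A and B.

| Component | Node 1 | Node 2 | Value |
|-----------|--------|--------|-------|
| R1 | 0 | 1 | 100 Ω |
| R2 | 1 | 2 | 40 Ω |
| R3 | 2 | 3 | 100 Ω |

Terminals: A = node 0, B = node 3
Reduce the network between node 0 (A) and node 3 (B) by series/parallel combination:
  Rs1 = R1 + R2 (series, joined only at node 1) = 100 + 40 = 140 Ω
  Rs2 = R3 + Rs1 (series, joined only at node 2) = 100 + 140 = 240 Ω
R_eq = 240 Ω

Final answer: 240 Ω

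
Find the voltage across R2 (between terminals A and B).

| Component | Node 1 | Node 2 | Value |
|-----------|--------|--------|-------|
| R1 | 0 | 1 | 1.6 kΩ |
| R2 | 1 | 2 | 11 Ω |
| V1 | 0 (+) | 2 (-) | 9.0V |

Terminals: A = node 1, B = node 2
R1 and R2 are in series across V1 (node 0 → node 1 → node 2), and the output A–B is taken across R2, so this is a voltage divider.
Series current: I = V1/(R1 + R2) = 9/(1600 + 11) = 9/1611 = 0.005587 A
V_R2 = I × R2 = V1 × R2/(R1 + R2) = 9 × 11/1611 = 0.06145 V

Final answer: 0.06145 V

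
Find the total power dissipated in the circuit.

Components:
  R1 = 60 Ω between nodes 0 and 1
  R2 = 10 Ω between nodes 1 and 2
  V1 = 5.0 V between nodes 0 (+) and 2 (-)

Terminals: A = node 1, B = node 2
Nodal analysis, taking node 2 as the 0 V reference.
Source V1 fixes V_0 = 5 V.
KCL at each unknown node (sum of currents leaving = 0; resistances in Ω):
  Node 1: (V_1 - 5)/60 + (V_1 - 0)/10 = 0
Collecting terms: 0.1167 × V_1 = 0.08333  =>  V_1 = 0.7143 V
Power in each resistor, P = (ΔV)²/R:
  P_R1 = (5 - 0.7143)²/60 = 0.3061 W
  P_R2 = (0.7143 - 0)²/10 = 0.05102 W
P_total = P_R1 + P_R2 = 0.3571 W

Final answer: 0.3571 W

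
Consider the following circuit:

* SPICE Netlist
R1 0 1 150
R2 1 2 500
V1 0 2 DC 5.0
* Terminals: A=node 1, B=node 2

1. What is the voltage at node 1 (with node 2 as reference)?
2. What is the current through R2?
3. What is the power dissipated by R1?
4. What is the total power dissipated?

Nodal analysis, taking node 2 as the 0 V reference.
Source V1 fixes V_0 = 5 V.
KCL at each unknown node (sum of currents leaving = 0; resistances in Ω):
  Node 1: (V_1 - 5)/150 + (V_1 - 0)/500 = 0
Collecting terms: 0.008667 × V_1 = 0.03333  =>  V_1 = 3.846 V
Part 1:
  Read off the nodal solution: V_1 = 3.846 V
Part 2:
  I_R2 = (V_1 - V_2)/R2 = (3.846 - 0)/500 = 0.007692 A
  Magnitude: I_R2 = 0.007692 A
Part 3:
  I_R1 = (V_0 - V_1)/R1 = (5 - 3.846)/150 = 0.007692 A
  P_R1 = I_R1² × R1 = (0.007692)² × 150 = 0.008876 W
Part 4:
  Power in each resistor, P = (ΔV)²/R:
    P_R1 = (5 - 3.846)²/150 = 0.008876 W
    P_R2 = (3.846 - 0)²/500 = 0.02959 W
  P_total = P_R1 + P_R2 = 0.03846 W

Final answers:
1. V_1 = 3.846 V
2. I_R2 = 0.007692 A
3. P_R1 = 0.008876 W
4. P_total = 0.03846 W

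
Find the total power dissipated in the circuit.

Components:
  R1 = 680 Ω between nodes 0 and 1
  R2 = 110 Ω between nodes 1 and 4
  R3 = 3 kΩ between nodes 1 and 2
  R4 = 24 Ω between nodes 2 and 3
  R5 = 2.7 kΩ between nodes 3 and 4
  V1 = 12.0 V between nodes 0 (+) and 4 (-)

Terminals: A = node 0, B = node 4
Nodal analysis, taking node 4 as the 0 V reference.
Source V1 fixes V_0 = 12 V.
KCL at each unknown node (sum of currents leaving = 0; resistances in Ω):
  Node 1: (V_1 - 12)/680 + (V_1 - 0)/110 + (V_1 - V_2)/3000 = 0
  Node 2: (V_2 - V_1)/3000 + (V_2 - V_3)/24 = 0
  Node 3: (V_3 - V_2)/24 + (V_3 - 0)/2700 = 0
Collecting terms (coefficients in siemens):
  0.01089·V_1 - 0.0003333·V_2 = 0.01765
  0.042·V_2 - 0.0003333·V_1 - 0.04167·V_3 = 0
  0.04204·V_3 - 0.04167·V_2 = 0
Solving these 3 simultaneous equations (Gaussian elimination) gives:
  V_1 = 1.644 V, V_2 = 0.7822 V, V_3 = 0.7753 V
Power in each resistor, P = (ΔV)²/R:
  P_R1 = (12 - 1.644)²/680 = 0.1577 W
  P_R2 = (1.644 - 0)²/110 = 0.02456 W
  P_R3 = (1.644 - 0.7822)²/3000 = 0.0002474 W
  P_R4 = (0.7822 - 0.7753)²/24 = 0.000001979 W
  P_R5 = (0.7753 - 0)²/2700 = 0.0002226 W
P_total = P_R1 + P_R2 + P_R3 + P_R4 + P_R5 = 0.1828 W

Final answer: 0.1828 W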